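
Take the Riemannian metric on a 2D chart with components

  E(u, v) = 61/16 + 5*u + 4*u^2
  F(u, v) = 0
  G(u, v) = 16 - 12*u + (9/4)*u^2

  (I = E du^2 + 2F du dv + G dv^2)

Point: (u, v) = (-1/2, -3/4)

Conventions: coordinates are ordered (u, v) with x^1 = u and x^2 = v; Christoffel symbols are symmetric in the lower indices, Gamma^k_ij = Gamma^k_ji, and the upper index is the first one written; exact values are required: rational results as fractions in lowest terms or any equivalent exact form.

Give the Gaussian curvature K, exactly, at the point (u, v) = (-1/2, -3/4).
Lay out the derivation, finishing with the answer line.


E = 37/16, F = 0, G = 361/16, EG - F^2 = 13357/256 at the point
E_u = 1, E_v = 0, F_u = 0, F_v = 0, G_u = -57/4, G_v = 0
E_vv = 0, F_uv = 0, G_uu = 9/2
Brioschi: K = (det M1 - det M2) / (EG - F^2)^2 with the standard first/second-derivative matrices M1, M2.
M1 = [[-E_vv/2 + F_uv - G_uu/2, E_u/2, F_u - E_v/2], [F_v - G_u/2, E, F], [G_v/2, F, G]] = [[-9/4, 1/2, 0], [57/8, 37/16, 0], [0, 0, 361/16]]; det M1 = -202521/1024
M2 = [[0, E_v/2, G_u/2], [E_v/2, E, F], [G_u/2, F, G]] = [[0, 0, -57/8], [0, 37/16, 0], [-57/8, 0, 361/16]]; det M2 = -120213/1024
det M1 - det M2 = -20577/256; K = -20577/256 / (13357/256)^2 = -768/26011

Answer: K = -768/26011


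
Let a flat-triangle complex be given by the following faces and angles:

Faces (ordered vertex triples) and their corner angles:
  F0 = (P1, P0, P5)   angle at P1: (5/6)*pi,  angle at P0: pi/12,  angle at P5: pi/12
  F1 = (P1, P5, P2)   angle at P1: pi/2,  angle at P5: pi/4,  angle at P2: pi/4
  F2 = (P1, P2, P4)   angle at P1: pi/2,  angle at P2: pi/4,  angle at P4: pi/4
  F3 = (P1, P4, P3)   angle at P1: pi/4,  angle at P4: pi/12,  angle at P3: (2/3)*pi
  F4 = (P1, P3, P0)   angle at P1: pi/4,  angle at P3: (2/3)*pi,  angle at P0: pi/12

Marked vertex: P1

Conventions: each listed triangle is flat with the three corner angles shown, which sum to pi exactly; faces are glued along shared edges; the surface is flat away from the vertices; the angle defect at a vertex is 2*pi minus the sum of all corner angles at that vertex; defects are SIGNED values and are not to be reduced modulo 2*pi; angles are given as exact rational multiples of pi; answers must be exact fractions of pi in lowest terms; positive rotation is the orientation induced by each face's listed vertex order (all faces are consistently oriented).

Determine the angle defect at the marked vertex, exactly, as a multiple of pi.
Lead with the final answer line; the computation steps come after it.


Answer: defect(P1) = -pi/3

Sum of corner angles at P1: (7/3)*pi
defect = 2*pi - (7/3)*pi


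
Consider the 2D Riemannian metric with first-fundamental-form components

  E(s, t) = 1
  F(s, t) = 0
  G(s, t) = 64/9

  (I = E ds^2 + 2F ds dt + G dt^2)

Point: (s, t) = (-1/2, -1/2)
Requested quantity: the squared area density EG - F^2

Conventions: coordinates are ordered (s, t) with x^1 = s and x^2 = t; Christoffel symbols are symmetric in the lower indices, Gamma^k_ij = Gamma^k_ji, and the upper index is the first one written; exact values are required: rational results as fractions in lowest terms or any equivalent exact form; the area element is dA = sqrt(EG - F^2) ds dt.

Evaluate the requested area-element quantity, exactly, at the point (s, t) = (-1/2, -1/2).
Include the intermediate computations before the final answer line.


E = 1, F = 0, G = 64/9; EG - F^2 = 64/9

Answer: EG - F^2 = 64/9


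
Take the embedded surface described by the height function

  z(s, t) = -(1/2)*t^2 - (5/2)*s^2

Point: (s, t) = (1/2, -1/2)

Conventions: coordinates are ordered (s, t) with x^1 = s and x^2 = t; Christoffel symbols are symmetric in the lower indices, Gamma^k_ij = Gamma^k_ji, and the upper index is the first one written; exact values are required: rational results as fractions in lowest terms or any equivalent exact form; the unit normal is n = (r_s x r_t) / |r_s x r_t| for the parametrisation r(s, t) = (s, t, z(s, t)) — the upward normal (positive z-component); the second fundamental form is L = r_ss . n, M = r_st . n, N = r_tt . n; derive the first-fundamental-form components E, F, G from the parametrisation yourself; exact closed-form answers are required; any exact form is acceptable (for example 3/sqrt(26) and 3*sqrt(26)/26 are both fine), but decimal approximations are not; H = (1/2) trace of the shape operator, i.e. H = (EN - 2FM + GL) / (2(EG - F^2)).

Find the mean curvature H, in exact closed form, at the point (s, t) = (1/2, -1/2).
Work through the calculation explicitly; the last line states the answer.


z_s = -5/2, z_t = 1/2, z_ss = -5, z_st = 0, z_tt = -1
E = 29/4, F = -5/4, G = 5/4; answer radicand W^2 = 15/2
unnormalised second-form numerators: l = -5, m = 0, n = -1; L = l/sqrt(15/2), and similarly M = m/sqrt(W^2), N = n/sqrt(W^2)
H = (E*n - 2*F*m + G*l) / (2*(EG - F^2)*sqrt(W^2)); E*n - 2*F*m + G*l = -27/2, EG - F^2 = 15/2, so H = (-9/10)/sqrt(15/2)

Answer: H = -3*sqrt(30)/50


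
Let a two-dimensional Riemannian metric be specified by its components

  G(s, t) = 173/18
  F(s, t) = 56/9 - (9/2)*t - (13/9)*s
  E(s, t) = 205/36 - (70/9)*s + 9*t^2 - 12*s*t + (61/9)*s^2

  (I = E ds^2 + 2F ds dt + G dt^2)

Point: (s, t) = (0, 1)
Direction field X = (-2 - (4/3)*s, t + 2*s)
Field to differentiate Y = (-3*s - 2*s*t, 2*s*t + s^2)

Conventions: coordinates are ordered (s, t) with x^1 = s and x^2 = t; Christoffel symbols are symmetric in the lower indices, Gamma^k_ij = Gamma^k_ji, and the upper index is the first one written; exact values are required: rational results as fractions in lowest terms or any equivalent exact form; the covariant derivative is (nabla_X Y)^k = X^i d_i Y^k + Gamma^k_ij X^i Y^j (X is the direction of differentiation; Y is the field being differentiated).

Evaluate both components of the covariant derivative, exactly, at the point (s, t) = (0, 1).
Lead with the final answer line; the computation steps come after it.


Answer: (nabla_X Y)^s = 10, (nabla_X Y)^t = -4

E = 529/36, F = 31/18, G = 173/18 at the point
E_s = -178/9, E_t = 18, F_s = -13/9, F_t = -9/2, G_s = 0, G_t = 0
EG - F^2 = 9955/72;  g^inv = (72/9955) * [[173/18, -31/18], [-31/18, 529/36]]
first-kind symbols [ij,l] = (1/2)(d_i g_jl + d_j g_il - d_l g_ij): [ss,s] = E_s/2 = -89/9, [ss,t] = F_s - E_t/2 = -94/9, [st,s] = E_t/2 = 9, [st,t] = G_s/2 = 0, [tt,s] = F_t - G_s/2 = -9/2, [tt,t] = G_t/2 = 0
Gamma^s_ij = (G*[ij,s] - F*[ij,t])/(EG - F^2), Gamma^t_ij = (E*[ij,t] - F*[ij,s])/(EG - F^2)
Gamma_sss = -5548/9955, Gamma_sst = 6228/9955, Gamma_stt = -3114/9955, Gamma_tss = -9824/9955, Gamma_tst = -1116/9955, Gamma_ttt = 558/9955
X = (-2, 1), Y = (0, 0) at the point


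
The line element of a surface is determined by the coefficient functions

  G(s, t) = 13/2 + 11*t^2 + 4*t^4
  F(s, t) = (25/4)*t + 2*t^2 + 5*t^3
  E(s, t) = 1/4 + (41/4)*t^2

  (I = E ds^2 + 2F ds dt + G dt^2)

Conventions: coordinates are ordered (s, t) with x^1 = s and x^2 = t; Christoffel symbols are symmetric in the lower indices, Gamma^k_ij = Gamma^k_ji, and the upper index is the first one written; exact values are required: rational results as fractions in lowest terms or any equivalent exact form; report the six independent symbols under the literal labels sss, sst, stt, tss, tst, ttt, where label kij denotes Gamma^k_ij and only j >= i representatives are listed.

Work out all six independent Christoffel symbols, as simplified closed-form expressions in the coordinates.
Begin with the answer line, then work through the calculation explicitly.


Answer: Gamma_sss = (820*t^4 + 328*t^3 + 1025*t^2)/(256*t^6 - 320*t^5 + 756*t^4 - 400*t^3 + 485*t^2 + 26), Gamma_sst = (656*t^5 + 1804*t^3 + 1066*t)/(256*t^6 - 320*t^5 + 756*t^4 - 400*t^3 + 485*t^2 + 26), Gamma_stt = (320*t^6 + 1360*t^4 + 352*t^3 + 1560*t^2 + 416*t + 650)/(256*t^6 - 320*t^5 + 756*t^4 - 400*t^3 + 485*t^2 + 26), Gamma_tss = (-1681*t^3 - 41*t)/(256*t^6 - 320*t^5 + 756*t^4 - 400*t^3 + 485*t^2 + 26), Gamma_tst = (-820*t^4 - 328*t^3 - 1025*t^2)/(256*t^6 - 320*t^5 + 756*t^4 - 400*t^3 + 485*t^2 + 26), Gamma_ttt = (112*t^5 - 800*t^4 - 292*t^3 - 600*t^2 - 581*t)/(256*t^6 - 320*t^5 + 756*t^4 - 400*t^3 + 485*t^2 + 26)

E = 1/4 + (41/4)*t^2; F = (25/4)*t + 2*t^2 + 5*t^3; G = 13/2 + 11*t^2 + 4*t^4
Gamma^k_ij = (1/2) g^{kl} (d_i g_jl + d_j g_il - d_l g_ij), with g^inv = (1/(EG-F^2)) [[G, -F], [-F, E]]
first partials: E_s = 0, E_t = (41/2)*t, F_s = 0, F_t = 25/4 + 4*t + 15*t^2, G_s = 0, G_t = 22*t + 16*t^3
D = EG - F^2 = 13/8 + (485/16)*t^2 - 25*t^3 + (189/4)*t^4 - 20*t^5 + 16*t^6
expanded: Gamma^s_ss = (G E_s - 2F F_s + F E_t)/(2D), Gamma^s_st = (G E_t - F G_s)/(2D), Gamma^s_tt = (2G F_t - G G_s - F G_t)/(2D), Gamma^t_ss = (2E F_s - E E_t - F E_s)/(2D), Gamma^t_st = (E G_s - F E_t)/(2D), Gamma^t_tt = (E G_t - 2F F_t + F G_s)/(2D); substitute and cancel common factors


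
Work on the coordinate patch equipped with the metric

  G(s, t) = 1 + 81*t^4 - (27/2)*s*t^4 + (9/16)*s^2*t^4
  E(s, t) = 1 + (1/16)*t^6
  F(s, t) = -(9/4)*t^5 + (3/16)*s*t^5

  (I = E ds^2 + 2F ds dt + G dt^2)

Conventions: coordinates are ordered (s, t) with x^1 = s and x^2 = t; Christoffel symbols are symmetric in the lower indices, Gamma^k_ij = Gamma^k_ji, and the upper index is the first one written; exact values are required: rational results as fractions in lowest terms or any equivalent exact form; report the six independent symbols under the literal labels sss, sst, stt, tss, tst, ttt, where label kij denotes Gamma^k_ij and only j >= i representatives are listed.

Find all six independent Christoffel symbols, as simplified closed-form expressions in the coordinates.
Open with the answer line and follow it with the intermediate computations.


Answer: Gamma_sss = 0, Gamma_sst = 3*t^5/(9*s^2*t^4 - 216*s*t^4 + t^6 + 1296*t^4 + 16), Gamma_stt = (6*s*t^4 - 72*t^4)/(9*s^2*t^4 - 216*s*t^4 + t^6 + 1296*t^4 + 16), Gamma_tss = 0, Gamma_tst = (9*s*t^4 - 108*t^4)/(9*s^2*t^4 - 216*s*t^4 + t^6 + 1296*t^4 + 16), Gamma_ttt = (18*s^2*t^3 - 432*s*t^3 + 2592*t^3)/(9*s^2*t^4 - 216*s*t^4 + t^6 + 1296*t^4 + 16)

E = 1 + (1/16)*t^6; F = -(9/4)*t^5 + (3/16)*s*t^5; G = 1 + 81*t^4 - (27/2)*s*t^4 + (9/16)*s^2*t^4
Gamma^k_ij = (1/2) g^{kl} (d_i g_jl + d_j g_il - d_l g_ij), with g^inv = (1/(EG-F^2)) [[G, -F], [-F, E]]
first partials: E_s = 0, E_t = (3/8)*t^5, F_s = (3/16)*t^5, F_t = -(45/4)*t^4 + (15/16)*s*t^4, G_s = -(27/2)*t^4 + (9/8)*s*t^4, G_t = 324*t^3 - 54*s*t^3 + (9/4)*s^2*t^3
D = EG - F^2 = 1 + 81*t^4 - (27/2)*s*t^4 + (1/16)*t^6 + (9/16)*s^2*t^4
expanded: Gamma^s_ss = (G E_s - 2F F_s + F E_t)/(2D), Gamma^s_st = (G E_t - F G_s)/(2D), Gamma^s_tt = (2G F_t - G G_s - F G_t)/(2D), Gamma^t_ss = (2E F_s - E E_t - F E_s)/(2D), Gamma^t_st = (E G_s - F E_t)/(2D), Gamma^t_tt = (E G_t - 2F F_t + F G_s)/(2D); substitute and cancel common factors


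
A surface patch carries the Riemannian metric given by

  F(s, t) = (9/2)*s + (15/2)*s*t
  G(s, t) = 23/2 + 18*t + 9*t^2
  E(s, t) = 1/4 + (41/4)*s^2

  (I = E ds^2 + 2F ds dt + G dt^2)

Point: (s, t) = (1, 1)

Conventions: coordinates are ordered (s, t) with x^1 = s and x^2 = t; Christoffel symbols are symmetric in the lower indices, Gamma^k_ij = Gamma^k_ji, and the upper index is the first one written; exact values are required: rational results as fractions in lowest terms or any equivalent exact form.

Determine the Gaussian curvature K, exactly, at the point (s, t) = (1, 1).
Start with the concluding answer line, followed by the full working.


Answer: K = 97/361227

E = 21/2, F = 12, G = 77/2, EG - F^2 = 1041/4 at the point
E_s = 41/2, E_t = 0, F_s = 12, F_t = 15/2, G_s = 0, G_t = 36
E_tt = 0, F_st = 15/2, G_ss = 0
By Brioschi, K is (det M1 - det M2) divided by (EG - F^2) squared.
M1 = [[-E_tt/2 + F_st - G_ss/2, E_s/2, F_s - E_t/2], [F_t - G_s/2, E, F], [G_t/2, F, G]] = [[15/2, 41/4, 12], [15/2, 21/2, 12], [18, 12, 77/2]]; det M1 = 291/16
M2 = [[0, E_t/2, G_s/2], [E_t/2, E, F], [G_s/2, F, G]] = [[0, 0, 0], [0, 21/2, 12], [0, 12, 77/2]]; det M2 = 0
det M1 - det M2 = 291/16; K = 291/16 / (1041/4)^2 = 97/361227


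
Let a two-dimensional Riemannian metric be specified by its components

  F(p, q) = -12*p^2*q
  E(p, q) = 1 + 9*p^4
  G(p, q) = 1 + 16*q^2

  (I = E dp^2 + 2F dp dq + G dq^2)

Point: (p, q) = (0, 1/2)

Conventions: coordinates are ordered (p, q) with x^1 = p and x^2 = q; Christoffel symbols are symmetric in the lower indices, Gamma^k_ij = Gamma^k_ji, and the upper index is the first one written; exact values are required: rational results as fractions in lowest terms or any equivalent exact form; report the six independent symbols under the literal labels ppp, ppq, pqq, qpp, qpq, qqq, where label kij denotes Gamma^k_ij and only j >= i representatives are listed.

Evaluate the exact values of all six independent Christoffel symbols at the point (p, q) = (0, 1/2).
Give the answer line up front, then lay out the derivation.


Answer: Gamma_ppp = 0, Gamma_ppq = 0, Gamma_pqq = 0, Gamma_qpp = 0, Gamma_qpq = 0, Gamma_qqq = 8/5

E = 1, F = 0, G = 5 at the point
E_p = 0, E_q = 0, F_p = 0, F_q = 0, G_p = 0, G_q = 16
EG - F^2 = 5;  g^inv = (1/5) * [[5, 0], [0, 1]]
first-kind symbols [ij,l] = (1/2)(d_i g_jl + d_j g_il - d_l g_ij): [pp,p] = E_p/2 = 0, [pp,q] = F_p - E_q/2 = 0, [pq,p] = E_q/2 = 0, [pq,q] = G_p/2 = 0, [qq,p] = F_q - G_p/2 = 0, [qq,q] = G_q/2 = 8
Gamma^p_ij = (G*[ij,p] - F*[ij,q])/(EG - F^2), Gamma^q_ij = (E*[ij,q] - F*[ij,p])/(EG - F^2)


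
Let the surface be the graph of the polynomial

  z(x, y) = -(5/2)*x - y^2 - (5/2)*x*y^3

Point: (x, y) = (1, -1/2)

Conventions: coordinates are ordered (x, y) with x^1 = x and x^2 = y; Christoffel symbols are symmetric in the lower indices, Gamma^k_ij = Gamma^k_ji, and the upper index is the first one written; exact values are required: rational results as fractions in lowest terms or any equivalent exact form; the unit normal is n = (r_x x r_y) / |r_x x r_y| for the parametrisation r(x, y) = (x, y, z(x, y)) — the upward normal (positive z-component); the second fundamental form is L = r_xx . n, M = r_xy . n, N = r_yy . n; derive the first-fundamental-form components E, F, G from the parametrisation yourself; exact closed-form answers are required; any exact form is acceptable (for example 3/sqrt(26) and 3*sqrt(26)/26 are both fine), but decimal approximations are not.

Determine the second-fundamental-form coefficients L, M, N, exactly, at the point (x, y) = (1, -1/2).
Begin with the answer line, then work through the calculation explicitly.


Answer: L = 0, M = -10*sqrt(1677)/559, N = 88*sqrt(1677)/1677

z_x = -35/16, z_y = -7/8, z_xx = 0, z_xy = -15/8, z_yy = 11/2
E = 1481/256, F = 245/128, G = 113/64; answer radicand W^2 = 1677/256
unnormalised second-form numerators: l = 0, m = -15/8, n = 11/2; L = l/sqrt(1677/256), and similarly M = m/sqrt(W^2), N = n/sqrt(W^2)


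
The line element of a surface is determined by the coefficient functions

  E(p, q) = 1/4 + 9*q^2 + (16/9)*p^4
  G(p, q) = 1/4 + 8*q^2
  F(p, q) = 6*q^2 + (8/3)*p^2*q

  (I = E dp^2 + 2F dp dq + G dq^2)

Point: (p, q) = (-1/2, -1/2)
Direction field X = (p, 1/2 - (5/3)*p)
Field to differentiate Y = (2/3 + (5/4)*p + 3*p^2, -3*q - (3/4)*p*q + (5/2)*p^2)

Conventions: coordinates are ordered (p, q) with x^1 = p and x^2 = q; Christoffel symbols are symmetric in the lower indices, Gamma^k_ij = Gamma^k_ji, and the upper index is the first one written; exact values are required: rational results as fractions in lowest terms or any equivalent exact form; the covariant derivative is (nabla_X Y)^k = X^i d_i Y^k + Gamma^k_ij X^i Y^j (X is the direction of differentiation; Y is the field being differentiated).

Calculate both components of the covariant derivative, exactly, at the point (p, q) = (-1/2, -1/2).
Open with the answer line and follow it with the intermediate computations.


Answer: (nabla_X Y)^p = -88363/31200, (nabla_X Y)^q = -23923/3900

E = 47/18, F = 7/6, G = 9/4 at the point
E_p = -8/9, E_q = -9, F_p = 4/3, F_q = -16/3, G_p = 0, G_q = -8
EG - F^2 = 325/72;  g^inv = (72/325) * [[9/4, -7/6], [-7/6, 47/18]]
first-kind symbols [ij,l] = (1/2)(d_i g_jl + d_j g_il - d_l g_ij): [pp,p] = E_p/2 = -4/9, [pp,q] = F_p - E_q/2 = 35/6, [pq,p] = E_q/2 = -9/2, [pq,q] = G_p/2 = 0, [qq,p] = F_q - G_p/2 = -16/3, [qq,q] = G_q/2 = -4
Gamma^p_ij = (G*[ij,p] - F*[ij,q])/(EG - F^2), Gamma^q_ij = (E*[ij,q] - F*[ij,p])/(EG - F^2)
Gamma_ppp = -562/325, Gamma_ppq = -729/325, Gamma_pqq = -528/325, Gamma_qpp = 1134/325, Gamma_qpq = 378/325, Gamma_qqq = -304/325
X = (-1/2, 4/3), Y = (19/24, 31/16) at the point


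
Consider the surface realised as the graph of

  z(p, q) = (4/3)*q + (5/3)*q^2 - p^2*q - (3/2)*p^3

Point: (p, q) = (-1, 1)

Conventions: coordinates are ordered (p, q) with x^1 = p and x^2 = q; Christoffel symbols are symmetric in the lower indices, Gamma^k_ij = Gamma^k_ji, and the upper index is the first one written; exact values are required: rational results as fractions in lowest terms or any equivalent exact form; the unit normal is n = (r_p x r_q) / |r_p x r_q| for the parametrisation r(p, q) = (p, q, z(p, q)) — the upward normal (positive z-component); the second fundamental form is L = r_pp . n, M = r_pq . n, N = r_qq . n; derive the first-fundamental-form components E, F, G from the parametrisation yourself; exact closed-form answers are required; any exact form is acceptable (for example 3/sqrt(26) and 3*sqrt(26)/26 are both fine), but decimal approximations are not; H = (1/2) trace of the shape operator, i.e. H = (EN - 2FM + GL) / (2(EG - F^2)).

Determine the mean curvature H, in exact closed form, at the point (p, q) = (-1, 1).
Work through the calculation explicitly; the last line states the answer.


z_p = -5/2, z_q = 11/3, z_pp = 7, z_pq = 2, z_qq = 10/3
E = 29/4, F = -55/6, G = 130/9; answer radicand W^2 = 745/36
unnormalised second-form numerators: l = 7, m = 2, n = 10/3; L = l/sqrt(745/36), and similarly M = m/sqrt(W^2), N = n/sqrt(W^2)
H = (E*n - 2*F*m + G*l) / (2*(EG - F^2)*sqrt(W^2)); E*n - 2*F*m + G*l = 2915/18, EG - F^2 = 745/36, so H = (583/149)/sqrt(745/36)

Answer: H = 3498*sqrt(745)/111005


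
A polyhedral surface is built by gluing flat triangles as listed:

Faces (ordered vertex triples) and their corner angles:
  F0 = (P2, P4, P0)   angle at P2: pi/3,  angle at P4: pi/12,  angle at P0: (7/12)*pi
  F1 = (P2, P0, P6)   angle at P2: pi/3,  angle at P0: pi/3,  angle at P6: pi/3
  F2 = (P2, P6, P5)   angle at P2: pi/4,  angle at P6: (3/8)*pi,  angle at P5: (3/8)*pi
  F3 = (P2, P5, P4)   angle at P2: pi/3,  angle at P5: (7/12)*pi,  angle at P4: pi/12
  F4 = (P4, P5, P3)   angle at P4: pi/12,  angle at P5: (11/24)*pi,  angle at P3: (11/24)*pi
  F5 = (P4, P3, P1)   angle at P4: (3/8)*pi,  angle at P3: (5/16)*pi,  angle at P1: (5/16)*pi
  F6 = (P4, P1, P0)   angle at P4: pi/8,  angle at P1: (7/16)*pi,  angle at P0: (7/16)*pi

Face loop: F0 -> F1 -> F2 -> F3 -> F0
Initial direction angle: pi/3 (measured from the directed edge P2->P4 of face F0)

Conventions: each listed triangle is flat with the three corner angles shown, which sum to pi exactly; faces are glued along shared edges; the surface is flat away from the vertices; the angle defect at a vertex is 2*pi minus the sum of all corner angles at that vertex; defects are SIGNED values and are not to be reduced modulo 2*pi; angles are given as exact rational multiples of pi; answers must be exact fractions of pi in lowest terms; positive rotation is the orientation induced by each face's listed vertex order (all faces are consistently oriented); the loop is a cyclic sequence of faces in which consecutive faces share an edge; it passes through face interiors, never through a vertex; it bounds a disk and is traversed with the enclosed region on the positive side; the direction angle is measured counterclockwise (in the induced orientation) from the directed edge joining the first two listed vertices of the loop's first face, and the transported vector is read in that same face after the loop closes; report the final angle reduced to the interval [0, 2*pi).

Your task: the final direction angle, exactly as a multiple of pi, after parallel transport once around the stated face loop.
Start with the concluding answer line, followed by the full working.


Answer: final direction angle = (13/12)*pi

enclosed vertex P2: corner angles sum to (5/4)*pi, defect = 2*pi - (5/4)*pi = (3/4)*pi
adding the enclosed defects to the starting angle (mod 2*pi, induced orientation) gives the holonomy
final angle = pi/3 + (3/4)*pi = (13/12)*pi (mod 2*pi)


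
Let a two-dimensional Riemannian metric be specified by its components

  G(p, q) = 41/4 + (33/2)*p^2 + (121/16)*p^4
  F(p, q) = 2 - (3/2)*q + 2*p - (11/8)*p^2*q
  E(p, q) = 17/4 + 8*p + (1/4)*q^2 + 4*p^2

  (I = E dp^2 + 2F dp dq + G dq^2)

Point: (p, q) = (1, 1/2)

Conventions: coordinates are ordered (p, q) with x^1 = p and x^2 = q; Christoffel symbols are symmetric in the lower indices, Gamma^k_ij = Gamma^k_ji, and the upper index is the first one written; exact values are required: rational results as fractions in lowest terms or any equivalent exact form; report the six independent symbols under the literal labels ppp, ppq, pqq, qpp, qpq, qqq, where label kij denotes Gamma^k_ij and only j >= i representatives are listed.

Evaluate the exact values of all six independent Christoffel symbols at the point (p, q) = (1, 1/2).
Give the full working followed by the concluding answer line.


E = 261/16, F = 41/16, G = 549/16 at the point
E_p = 16, E_q = 1/4, F_p = 5/8, F_q = -23/8, G_p = 253/4, G_q = 0
EG - F^2 = 17701/32;  g^inv = (32/17701) * [[549/16, -41/16], [-41/16, 261/16]]
first-kind symbols [ij,l] = (1/2)(d_i g_jl + d_j g_il - d_l g_ij): [pp,p] = E_p/2 = 8, [pp,q] = F_p - E_q/2 = 1/2, [pq,p] = E_q/2 = 1/8, [pq,q] = G_p/2 = 253/8, [qq,p] = F_q - G_p/2 = -69/2, [qq,q] = G_q/2 = 0
Gamma^p_ij = (G*[ij,p] - F*[ij,q])/(EG - F^2), Gamma^q_ij = (E*[ij,q] - F*[ij,p])/(EG - F^2)

Answer: Gamma_ppp = 8743/17701, Gamma_ppq = -2456/17701, Gamma_pqq = -37881/17701, Gamma_qpp = -395/17701, Gamma_qpq = 16498/17701, Gamma_qqq = 2829/17701


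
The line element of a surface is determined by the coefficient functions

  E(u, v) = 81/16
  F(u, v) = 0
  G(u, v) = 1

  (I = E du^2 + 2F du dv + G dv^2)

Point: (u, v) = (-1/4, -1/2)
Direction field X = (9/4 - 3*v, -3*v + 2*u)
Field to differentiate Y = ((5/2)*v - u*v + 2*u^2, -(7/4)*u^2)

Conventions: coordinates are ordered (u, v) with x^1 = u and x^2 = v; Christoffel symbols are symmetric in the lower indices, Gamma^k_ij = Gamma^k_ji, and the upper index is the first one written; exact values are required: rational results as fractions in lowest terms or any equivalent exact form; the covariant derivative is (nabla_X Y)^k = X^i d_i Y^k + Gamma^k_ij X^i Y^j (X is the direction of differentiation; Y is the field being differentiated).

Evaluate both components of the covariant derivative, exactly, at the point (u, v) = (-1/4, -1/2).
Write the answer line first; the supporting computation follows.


Answer: (nabla_X Y)^u = 7/8, (nabla_X Y)^v = 105/32

E = 81/16, F = 0, G = 1 at the point
E_u = 0, E_v = 0, F_u = 0, F_v = 0, G_u = 0, G_v = 0
EG - F^2 = 81/16;  g^inv = (16/81) * [[1, 0], [0, 81/16]]
first-kind symbols [ij,l] = (1/2)(d_i g_jl + d_j g_il - d_l g_ij): [uu,u] = E_u/2 = 0, [uu,v] = F_u - E_v/2 = 0, [uv,u] = E_v/2 = 0, [uv,v] = G_u/2 = 0, [vv,u] = F_v - G_u/2 = 0, [vv,v] = G_v/2 = 0
Gamma^u_ij = (G*[ij,u] - F*[ij,v])/(EG - F^2), Gamma^v_ij = (E*[ij,v] - F*[ij,u])/(EG - F^2)
Gamma_uuu = 0, Gamma_uuv = 0, Gamma_uvv = 0, Gamma_vuu = 0, Gamma_vuv = 0, Gamma_vvv = 0
X = (15/4, 1), Y = (-5/4, -7/64) at the point


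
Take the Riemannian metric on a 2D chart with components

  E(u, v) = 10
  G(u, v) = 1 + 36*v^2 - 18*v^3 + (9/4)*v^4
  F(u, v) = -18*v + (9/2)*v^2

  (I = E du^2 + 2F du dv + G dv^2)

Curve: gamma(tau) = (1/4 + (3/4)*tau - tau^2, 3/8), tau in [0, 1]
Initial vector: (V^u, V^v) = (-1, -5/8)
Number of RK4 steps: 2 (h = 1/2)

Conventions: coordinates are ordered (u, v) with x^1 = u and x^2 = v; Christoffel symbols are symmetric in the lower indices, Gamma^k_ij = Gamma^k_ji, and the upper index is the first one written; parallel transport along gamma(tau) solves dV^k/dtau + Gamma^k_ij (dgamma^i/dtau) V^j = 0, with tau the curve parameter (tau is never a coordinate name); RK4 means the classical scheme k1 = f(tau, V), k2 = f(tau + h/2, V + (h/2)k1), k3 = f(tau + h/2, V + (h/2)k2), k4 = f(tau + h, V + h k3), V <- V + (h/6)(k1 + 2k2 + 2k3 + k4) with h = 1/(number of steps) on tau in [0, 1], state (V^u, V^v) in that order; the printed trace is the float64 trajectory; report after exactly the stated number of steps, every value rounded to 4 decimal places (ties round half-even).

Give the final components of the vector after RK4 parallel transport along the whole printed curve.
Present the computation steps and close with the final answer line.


gamma'(tau) = (3/4 - 2*tau, 0); f(tau, V)^k = -Gamma^k_ij(gamma(tau)) gamma'^i(tau) V^j; h = 1/2; intermediate values shown to 6 dp
curve data and Christoffel symbols at the stage parameters:
  tau = 0.000000: gamma = (0.250000, 0.375000), gamma' = (0.750000, 0.000000); Gamma_uuu = 0.000000, Gamma_uuv = 0.000000, Gamma_uvv = -1.033001, Gamma_vuu = 0.000000, Gamma_vuv = 0.000000, Gamma_vvv = 0.702118
  tau = 0.250000: gamma = (0.375000, 0.375000), gamma' = (0.250000, 0.000000); Gamma_uuu = 0.000000, Gamma_uuv = 0.000000, Gamma_uvv = -1.033001, Gamma_vuu = 0.000000, Gamma_vuv = 0.000000, Gamma_vvv = 0.702118
  tau = 0.500000: gamma = (0.375000, 0.375000), gamma' = (-0.250000, 0.000000); Gamma_uuu = 0.000000, Gamma_uuv = 0.000000, Gamma_uvv = -1.033001, Gamma_vuu = 0.000000, Gamma_vuv = 0.000000, Gamma_vvv = 0.702118
  tau = 0.750000: gamma = (0.250000, 0.375000), gamma' = (-0.750000, 0.000000); Gamma_uuu = 0.000000, Gamma_uuv = 0.000000, Gamma_uvv = -1.033001, Gamma_vuu = 0.000000, Gamma_vuv = 0.000000, Gamma_vvv = 0.702118
  tau = 1.000000: gamma = (0.000000, 0.375000), gamma' = (-1.250000, 0.000000); Gamma_uuu = 0.000000, Gamma_uuv = 0.000000, Gamma_uvv = -1.033001, Gamma_vuu = 0.000000, Gamma_vuv = 0.000000, Gamma_vvv = 0.702118
step 0: V^u = -1.0000, V^v = -0.6250
step 1: k1 = (0.000000, 0.000000), k2 = (0.000000, 0.000000), k3 = (0.000000, 0.000000), k4 = (0.000000, 0.000000); V <- V + (h/6)(k1 + 2k2 + 2k3 + k4): V^u = -1.0000, V^v = -0.6250
step 2: k1 = (0.000000, 0.000000), k2 = (0.000000, 0.000000), k3 = (0.000000, 0.000000), k4 = (0.000000, 0.000000); V <- V + (h/6)(k1 + 2k2 + 2k3 + k4): V^u = -1.0000, V^v = -0.6250

Answer: V^u = -1.0000, V^v = -0.6250


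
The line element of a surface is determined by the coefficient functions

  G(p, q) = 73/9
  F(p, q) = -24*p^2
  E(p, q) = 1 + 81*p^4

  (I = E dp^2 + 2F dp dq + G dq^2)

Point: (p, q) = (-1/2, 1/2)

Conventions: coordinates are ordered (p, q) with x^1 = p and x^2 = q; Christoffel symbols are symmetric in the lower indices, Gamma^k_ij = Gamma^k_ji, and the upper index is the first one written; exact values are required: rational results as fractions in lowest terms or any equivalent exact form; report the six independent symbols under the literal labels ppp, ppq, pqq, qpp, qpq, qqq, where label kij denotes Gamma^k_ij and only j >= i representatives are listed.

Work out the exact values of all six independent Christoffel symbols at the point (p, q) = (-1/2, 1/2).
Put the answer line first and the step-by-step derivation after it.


Answer: Gamma_ppp = -2916/1897, Gamma_ppq = 0, Gamma_pqq = 0, Gamma_qpp = 3456/1897, Gamma_qpq = 0, Gamma_qqq = 0

E = 97/16, F = -6, G = 73/9 at the point
E_p = -81/2, E_q = 0, F_p = 24, F_q = 0, G_p = 0, G_q = 0
EG - F^2 = 1897/144;  g^inv = (144/1897) * [[73/9, 6], [6, 97/16]]
first-kind symbols [ij,l] = (1/2)(d_i g_jl + d_j g_il - d_l g_ij): [pp,p] = E_p/2 = -81/4, [pp,q] = F_p - E_q/2 = 24, [pq,p] = E_q/2 = 0, [pq,q] = G_p/2 = 0, [qq,p] = F_q - G_p/2 = 0, [qq,q] = G_q/2 = 0
Gamma^p_ij = (G*[ij,p] - F*[ij,q])/(EG - F^2), Gamma^q_ij = (E*[ij,q] - F*[ij,p])/(EG - F^2)


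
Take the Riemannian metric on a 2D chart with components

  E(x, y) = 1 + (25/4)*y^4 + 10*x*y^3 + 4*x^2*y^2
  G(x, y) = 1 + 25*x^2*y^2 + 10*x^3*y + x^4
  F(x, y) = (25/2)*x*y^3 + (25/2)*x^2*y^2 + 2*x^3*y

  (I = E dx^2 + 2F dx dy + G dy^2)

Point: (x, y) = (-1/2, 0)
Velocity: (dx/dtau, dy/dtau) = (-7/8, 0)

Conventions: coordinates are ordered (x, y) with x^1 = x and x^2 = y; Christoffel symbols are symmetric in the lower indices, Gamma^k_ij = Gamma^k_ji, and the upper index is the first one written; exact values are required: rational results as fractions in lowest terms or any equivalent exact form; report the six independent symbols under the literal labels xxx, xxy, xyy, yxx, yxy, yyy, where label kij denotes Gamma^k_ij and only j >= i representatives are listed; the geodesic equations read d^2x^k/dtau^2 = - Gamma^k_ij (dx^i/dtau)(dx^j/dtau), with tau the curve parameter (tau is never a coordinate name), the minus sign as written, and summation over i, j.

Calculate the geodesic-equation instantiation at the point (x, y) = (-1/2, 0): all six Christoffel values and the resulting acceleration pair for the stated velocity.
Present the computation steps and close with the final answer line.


E = 1, F = 0, G = 17/16 at the point
E_x = 0, E_y = 0, F_x = 0, F_y = -1/4, G_x = -1/2, G_y = -5/4
EG - F^2 = 17/16;  g^inv = (16/17) * [[17/16, 0], [0, 1]]
first-kind symbols [ij,l] = (1/2)(d_i g_jl + d_j g_il - d_l g_ij): [xx,x] = E_x/2 = 0, [xx,y] = F_x - E_y/2 = 0, [xy,x] = E_y/2 = 0, [xy,y] = G_x/2 = -1/4, [yy,x] = F_y - G_x/2 = 0, [yy,y] = G_y/2 = -5/8
Gamma^x_ij = (G*[ij,x] - F*[ij,y])/(EG - F^2), Gamma^y_ij = (E*[ij,y] - F*[ij,x])/(EG - F^2)
Gamma_xxx = 0, Gamma_xxy = 0, Gamma_xyy = 0, Gamma_yxx = 0, Gamma_yxy = -4/17, Gamma_yyy = -10/17
d^2x/dtau^2 = -(Gamma_xxx*(-7/8)^2 + 2*Gamma_xxy*(-7/8)*(0) + Gamma_xyy*(0)^2) = 0
d^2y/dtau^2 = -(Gamma_yxx*(-7/8)^2 + 2*Gamma_yxy*(-7/8)*(0) + Gamma_yyy*(0)^2) = 0

Answer: Gamma_xxx = 0, Gamma_xxy = 0, Gamma_xyy = 0, Gamma_yxx = 0, Gamma_yxy = -4/17, Gamma_yyy = -10/17; accelerations (d^2x/dtau^2, d^2y/dtau^2) = (0, 0)


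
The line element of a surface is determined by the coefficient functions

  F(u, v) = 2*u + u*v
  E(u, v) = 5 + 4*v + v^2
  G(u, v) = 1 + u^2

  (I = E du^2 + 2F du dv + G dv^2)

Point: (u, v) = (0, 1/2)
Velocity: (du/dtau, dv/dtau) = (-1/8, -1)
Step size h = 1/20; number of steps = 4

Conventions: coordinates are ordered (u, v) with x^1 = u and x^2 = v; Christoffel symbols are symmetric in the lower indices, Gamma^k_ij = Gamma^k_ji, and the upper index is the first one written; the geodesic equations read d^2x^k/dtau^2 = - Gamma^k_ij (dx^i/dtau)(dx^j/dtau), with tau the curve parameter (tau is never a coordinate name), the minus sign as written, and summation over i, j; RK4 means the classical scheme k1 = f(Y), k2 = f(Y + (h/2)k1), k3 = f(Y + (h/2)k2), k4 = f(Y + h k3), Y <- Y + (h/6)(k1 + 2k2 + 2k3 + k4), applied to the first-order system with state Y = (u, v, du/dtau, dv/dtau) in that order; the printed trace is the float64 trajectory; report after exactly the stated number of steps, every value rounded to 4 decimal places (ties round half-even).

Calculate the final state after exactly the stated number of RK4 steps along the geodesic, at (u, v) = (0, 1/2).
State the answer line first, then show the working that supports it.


Answer: u = -0.0268, v = 0.3000, du/dtau = -0.1441, dv/dtau = -0.9999

f(Y) = (du/dtau, dv/dtau, -Gamma^u_ij Y'^i Y'^j, -Gamma^v_ij Y'^i Y'^j) with the Gammas evaluated at the stage position; h = 0.050000; intermediate values shown to 6 dp
step 0: u = 0.0000, v = 0.5000, du/dtau = -0.1250, dv/dtau = -1.0000
step 1:
  k1: at (u, v) = (0.000000, 0.500000), (du/dtau, dv/dtau) = (-0.125000, -1.000000); Gamma_uuu = 0.000000, Gamma_uuv = 0.344828, Gamma_uvv = 0.000000, Gamma_vuu = 0.000000, Gamma_vuv = 0.000000, Gamma_vvv = 0.000000; k1 = (-0.125000, -1.000000, -0.086207, 0.000000)
  k2: at (u, v) = (-0.003125, 0.475000), (du/dtau, dv/dtau) = (-0.127155, -1.000000); Gamma_uuu = 0.000000, Gamma_uuv = 0.347337, Gamma_uvv = 0.000000, Gamma_vuu = 0.000000, Gamma_vuv = -0.000439, Gamma_vvv = 0.000000; k2 = (-0.127155, -1.000000, -0.088332, 0.000112)
  k3: at (u, v) = (-0.003179, 0.475000), (du/dtau, dv/dtau) = (-0.127208, -0.999997); Gamma_uuu = 0.000000, Gamma_uuv = 0.347337, Gamma_uvv = 0.000000, Gamma_vuu = 0.000000, Gamma_vuv = -0.000446, Gamma_vvv = 0.000000; k3 = (-0.127208, -0.999997, -0.088368, 0.000113)
  k4: at (u, v) = (-0.006360, 0.450000), (du/dtau, dv/dtau) = (-0.129418, -0.999994); Gamma_uuu = 0.000000, Gamma_uuv = 0.349873, Gamma_uvv = 0.000000, Gamma_vuu = 0.000000, Gamma_vuv = -0.000908, Gamma_vvv = 0.000000; k4 = (-0.129418, -0.999994, -0.090560, 0.000235)
  Y <- Y + (h/6)(k1 + 2k2 + 2k3 + k4): u = -0.0064, v = 0.4500, du/dtau = -0.1294, dv/dtau = -1.0000
step 2:
  k1: at (u, v) = (-0.006360, 0.450000), (du/dtau, dv/dtau) = (-0.129418, -0.999994); Gamma_uuu = 0.000000, Gamma_uuv = 0.349873, Gamma_uvv = 0.000000, Gamma_vuu = 0.000000, Gamma_vuv = -0.000908, Gamma_vvv = 0.000000; k1 = (-0.129418, -0.999994, -0.090559, 0.000235)
  k2: at (u, v) = (-0.009595, 0.425000), (du/dtau, dv/dtau) = (-0.131682, -0.999988); Gamma_uuu = 0.000000, Gamma_uuv = 0.352434, Gamma_uvv = 0.000000, Gamma_vuu = 0.000000, Gamma_vuv = -0.001394, Gamma_vvv = 0.000000; k2 = (-0.131682, -0.999988, -0.092817, 0.000367)
  k3: at (u, v) = (-0.009652, 0.425000), (du/dtau, dv/dtau) = (-0.131738, -0.999985); Gamma_uuu = 0.000000, Gamma_uuv = 0.352434, Gamma_uvv = 0.000000, Gamma_vuu = 0.000000, Gamma_vuv = -0.001403, Gamma_vvv = 0.000000; k3 = (-0.131738, -0.999985, -0.092857, 0.000370)
  k4: at (u, v) = (-0.012946, 0.400001), (du/dtau, dv/dtau) = (-0.134061, -0.999976); Gamma_uuu = 0.000000, Gamma_uuv = 0.355021, Gamma_uvv = 0.000000, Gamma_vuu = 0.000000, Gamma_vuv = -0.001915, Gamma_vvv = 0.000000; k4 = (-0.134061, -0.999976, -0.095186, 0.000513)
  Y <- Y + (h/6)(k1 + 2k2 + 2k3 + k4): u = -0.0129, v = 0.4000, du/dtau = -0.1341, dv/dtau = -1.0000
step 3:
  k1: at (u, v) = (-0.012946, 0.400001), (du/dtau, dv/dtau) = (-0.134061, -0.999976); Gamma_uuu = 0.000000, Gamma_uuv = 0.355021, Gamma_uvv = 0.000000, Gamma_vuu = 0.000000, Gamma_vuv = -0.001915, Gamma_vvv = 0.000000; k1 = (-0.134061, -0.999976, -0.095186, 0.000513)
  k2: at (u, v) = (-0.016297, 0.375001), (du/dtau, dv/dtau) = (-0.136440, -0.999963); Gamma_uuu = 0.000000, Gamma_uuv = 0.357633, Gamma_uvv = 0.000000, Gamma_vuu = 0.000000, Gamma_vuv = -0.002454, Gamma_vvv = 0.000000; k2 = (-0.136440, -0.999963, -0.097587, 0.000670)
  k3: at (u, v) = (-0.016357, 0.375002), (du/dtau, dv/dtau) = (-0.136500, -0.999959); Gamma_uuu = 0.000000, Gamma_uuv = 0.357632, Gamma_uvv = 0.000000, Gamma_vuu = 0.000000, Gamma_vuv = -0.002463, Gamma_vvv = 0.000000; k3 = (-0.136500, -0.999959, -0.097630, 0.000672)
  k4: at (u, v) = (-0.019771, 0.350003), (du/dtau, dv/dtau) = (-0.138942, -0.999942); Gamma_uuu = 0.000000, Gamma_uuv = 0.360269, Gamma_uvv = 0.000000, Gamma_vuu = 0.000000, Gamma_vuv = -0.003031, Gamma_vvv = 0.000000; k4 = (-0.138942, -0.999942, -0.100107, 0.000842)
  Y <- Y + (h/6)(k1 + 2k2 + 2k3 + k4): u = -0.0198, v = 0.3500, du/dtau = -0.1389, dv/dtau = -0.9999
step 4:
  k1: at (u, v) = (-0.019770, 0.350003), (du/dtau, dv/dtau) = (-0.138942, -0.999942); Gamma_uuu = 0.000000, Gamma_uuv = 0.360269, Gamma_uvv = 0.000000, Gamma_vuu = 0.000000, Gamma_vuv = -0.003031, Gamma_vvv = 0.000000; k1 = (-0.138942, -0.999942, -0.100107, 0.000842)
  k2: at (u, v) = (-0.023243, 0.325004), (du/dtau, dv/dtau) = (-0.141444, -0.999921); Gamma_uuu = 0.000000, Gamma_uuv = 0.362931, Gamma_uvv = 0.000000, Gamma_vuu = 0.000000, Gamma_vuv = -0.003628, Gamma_vvv = 0.000000; k2 = (-0.141444, -0.999921, -0.102661, 0.001026)
  k3: at (u, v) = (-0.023306, 0.325005), (du/dtau, dv/dtau) = (-0.141508, -0.999916); Gamma_uuu = 0.000000, Gamma_uuv = 0.362931, Gamma_uvv = 0.000000, Gamma_vuu = 0.000000, Gamma_vuv = -0.003638, Gamma_vvv = 0.000000; k3 = (-0.141508, -0.999916, -0.102707, 0.001030)
  k4: at (u, v) = (-0.026845, 0.300007), (du/dtau, dv/dtau) = (-0.144077, -0.999891); Gamma_uuu = 0.000000, Gamma_uuv = 0.365617, Gamma_uvv = 0.000000, Gamma_vuu = 0.000000, Gamma_vuv = -0.004267, Gamma_vvv = 0.000000; k4 = (-0.144077, -0.999891, -0.105342, 0.001230)
  Y <- Y + (h/6)(k1 + 2k2 + 2k3 + k4): u = -0.0268, v = 0.3000, du/dtau = -0.1441, dv/dtau = -0.9999


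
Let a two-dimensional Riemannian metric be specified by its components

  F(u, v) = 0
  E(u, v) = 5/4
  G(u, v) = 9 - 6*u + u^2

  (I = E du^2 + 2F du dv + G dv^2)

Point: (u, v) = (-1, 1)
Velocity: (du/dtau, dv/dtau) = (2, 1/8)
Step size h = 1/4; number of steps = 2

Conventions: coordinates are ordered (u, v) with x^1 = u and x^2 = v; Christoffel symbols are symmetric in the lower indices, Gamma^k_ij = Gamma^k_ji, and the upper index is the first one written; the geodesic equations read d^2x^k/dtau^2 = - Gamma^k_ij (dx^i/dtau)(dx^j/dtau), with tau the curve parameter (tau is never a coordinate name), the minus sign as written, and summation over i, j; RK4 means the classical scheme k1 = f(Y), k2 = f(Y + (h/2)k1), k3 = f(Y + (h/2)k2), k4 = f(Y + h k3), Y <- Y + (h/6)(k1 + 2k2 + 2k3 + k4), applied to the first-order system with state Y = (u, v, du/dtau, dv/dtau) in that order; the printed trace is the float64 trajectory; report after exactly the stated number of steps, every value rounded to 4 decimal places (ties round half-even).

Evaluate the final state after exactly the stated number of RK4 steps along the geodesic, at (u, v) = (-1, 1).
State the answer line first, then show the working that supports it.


Answer: u = -0.0083, v = 1.0832, du/dtau = 1.9612, dv/dtau = 0.2210

f(Y) = (du/dtau, dv/dtau, -Gamma^u_ij Y'^i Y'^j, -Gamma^v_ij Y'^i Y'^j) with the Gammas evaluated at the stage position; h = 0.250000; intermediate values shown to 6 dp
step 0: u = -1.0000, v = 1.0000, du/dtau = 2.0000, dv/dtau = 0.1250
step 1:
  k1: at (u, v) = (-1.000000, 1.000000), (du/dtau, dv/dtau) = (2.000000, 0.125000); Gamma_uuu = 0.000000, Gamma_uuv = 0.000000, Gamma_uvv = 3.200000, Gamma_vuu = 0.000000, Gamma_vuv = -0.250000, Gamma_vvv = 0.000000; k1 = (2.000000, 0.125000, -0.050000, 0.125000)
  k2: at (u, v) = (-0.750000, 1.015625), (du/dtau, dv/dtau) = (1.993750, 0.140625); Gamma_uuu = 0.000000, Gamma_uuv = 0.000000, Gamma_uvv = 3.000000, Gamma_vuu = 0.000000, Gamma_vuv = -0.266667, Gamma_vvv = 0.000000; k2 = (1.993750, 0.140625, -0.059326, 0.149531)
  k3: at (u, v) = (-0.750781, 1.017578), (du/dtau, dv/dtau) = (1.992584, 0.143691); Gamma_uuu = 0.000000, Gamma_uuv = 0.000000, Gamma_uvv = 3.000625, Gamma_vuu = 0.000000, Gamma_vuv = -0.266611, Gamma_vvv = 0.000000; k3 = (1.992584, 0.143691, -0.061955, 0.152671)
  k4: at (u, v) = (-0.501854, 1.035923), (du/dtau, dv/dtau) = (1.984511, 0.163168); Gamma_uuu = 0.000000, Gamma_uuv = 0.000000, Gamma_uvv = 2.801483, Gamma_vuu = 0.000000, Gamma_vuv = -0.285563, Gamma_vvv = 0.000000; k4 = (1.984511, 0.163168, -0.074586, 0.184935)
  Y <- Y + (h/6)(k1 + 2k2 + 2k3 + k4): u = -0.5018, v = 1.0357, du/dtau = 1.9847, dv/dtau = 0.1631
step 2:
  k1: at (u, v) = (-0.501784, 1.035700), (du/dtau, dv/dtau) = (1.984702, 0.163097); Gamma_uuu = 0.000000, Gamma_uuv = 0.000000, Gamma_uvv = 2.801427, Gamma_vuu = 0.000000, Gamma_vuv = -0.285569, Gamma_vvv = 0.000000; k1 = (1.984702, 0.163097, -0.074520, 0.184877)
  k2: at (u, v) = (-0.253696, 1.056087), (du/dtau, dv/dtau) = (1.975387, 0.186207); Gamma_uuu = 0.000000, Gamma_uuv = 0.000000, Gamma_uvv = 2.602957, Gamma_vuu = 0.000000, Gamma_vuv = -0.307343, Gamma_vvv = 0.000000; k2 = (1.975387, 0.186207, -0.090253, 0.226100)
  k3: at (u, v) = (-0.254861, 1.058976), (du/dtau, dv/dtau) = (1.973421, 0.191360); Gamma_uuu = 0.000000, Gamma_uuv = 0.000000, Gamma_uvv = 2.603889, Gamma_vuu = 0.000000, Gamma_vuv = -0.307233, Gamma_vvv = 0.000000; k3 = (1.973421, 0.191360, -0.095351, 0.232043)
  k4: at (u, v) = (-0.008429, 1.083540), (du/dtau, dv/dtau) = (1.960864, 0.221108); Gamma_uuu = 0.000000, Gamma_uuv = 0.000000, Gamma_uvv = 2.406743, Gamma_vuu = 0.000000, Gamma_vuv = -0.332399, Gamma_vvv = 0.000000; k4 = (1.960864, 0.221108, -0.117663, 0.288232)
  Y <- Y + (h/6)(k1 + 2k2 + 2k3 + k4): u = -0.0083, v = 1.0832, du/dtau = 1.9612, dv/dtau = 0.2210


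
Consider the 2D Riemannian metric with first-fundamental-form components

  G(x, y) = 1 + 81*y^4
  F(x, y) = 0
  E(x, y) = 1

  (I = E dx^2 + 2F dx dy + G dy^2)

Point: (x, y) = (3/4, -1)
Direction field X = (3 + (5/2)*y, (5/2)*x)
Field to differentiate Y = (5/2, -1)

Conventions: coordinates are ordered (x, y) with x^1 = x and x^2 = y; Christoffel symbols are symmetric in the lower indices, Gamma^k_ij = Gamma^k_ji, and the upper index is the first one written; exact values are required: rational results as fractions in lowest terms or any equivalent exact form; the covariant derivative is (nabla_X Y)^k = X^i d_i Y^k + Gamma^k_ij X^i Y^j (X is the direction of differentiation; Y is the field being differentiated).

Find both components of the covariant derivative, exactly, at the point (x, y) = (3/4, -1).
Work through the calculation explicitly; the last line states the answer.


E = 1, F = 0, G = 82 at the point
E_x = 0, E_y = 0, F_x = 0, F_y = 0, G_x = 0, G_y = -324
EG - F^2 = 82;  g^inv = (1/82) * [[82, 0], [0, 1]]
first-kind symbols [ij,l] = (1/2)(d_i g_jl + d_j g_il - d_l g_ij): [xx,x] = E_x/2 = 0, [xx,y] = F_x - E_y/2 = 0, [xy,x] = E_y/2 = 0, [xy,y] = G_x/2 = 0, [yy,x] = F_y - G_x/2 = 0, [yy,y] = G_y/2 = -162
Gamma^x_ij = (G*[ij,x] - F*[ij,y])/(EG - F^2), Gamma^y_ij = (E*[ij,y] - F*[ij,x])/(EG - F^2)
Gamma_xxx = 0, Gamma_xxy = 0, Gamma_xyy = 0, Gamma_yxx = 0, Gamma_yxy = 0, Gamma_yyy = -81/41
X = (1/2, 15/8), Y = (5/2, -1) at the point

Answer: (nabla_X Y)^x = 0, (nabla_X Y)^y = 1215/328
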